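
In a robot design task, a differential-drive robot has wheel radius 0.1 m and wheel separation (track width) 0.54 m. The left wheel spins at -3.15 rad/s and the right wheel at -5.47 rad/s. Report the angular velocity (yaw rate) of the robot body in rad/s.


omega = r*(wR - wL)/L = 0.1*(-5.47 - (-3.15))/0.54 = -0.4296

-0.4296 rad/s


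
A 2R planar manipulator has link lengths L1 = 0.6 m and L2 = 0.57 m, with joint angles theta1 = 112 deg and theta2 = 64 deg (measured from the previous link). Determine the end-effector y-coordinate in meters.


y = L1*sin(th1) + L2*sin(th1+th2) = 0.6*sin(112 deg) + 0.57*sin(176 deg) = 0.5961

0.5961 m


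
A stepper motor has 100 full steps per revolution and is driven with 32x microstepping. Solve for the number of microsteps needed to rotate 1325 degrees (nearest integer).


step_size = 360/(100*32) = 360/3200 = 0.112500 deg
n = 1325/(360/3200) = 1325*3200/360 = 11777.7778 -> 11778

11778 steps


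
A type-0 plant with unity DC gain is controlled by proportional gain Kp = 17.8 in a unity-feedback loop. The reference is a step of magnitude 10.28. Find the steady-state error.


e_ss = R/(1 + Kp) = 10.28/(1 + 17.8) = 10.28/18.8000 = 0.5468

0.5468


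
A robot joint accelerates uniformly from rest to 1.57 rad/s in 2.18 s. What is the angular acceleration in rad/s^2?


alpha = delta_omega / t = 1.57 / 2.18 = 0.7202

0.7202 rad/s^2


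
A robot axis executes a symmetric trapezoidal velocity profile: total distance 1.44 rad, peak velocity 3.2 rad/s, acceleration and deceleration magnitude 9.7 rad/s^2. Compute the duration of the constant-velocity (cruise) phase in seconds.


t_acc = v/a = 0.329897 s, d_acc = v^2/(2a) = 0.527835 rad each
d_cruise = 1.44 - 2*0.527835 = 0.384330 rad
t_cruise = d_cruise/v = 0.384330/3.2 = 0.1201

0.1201 s


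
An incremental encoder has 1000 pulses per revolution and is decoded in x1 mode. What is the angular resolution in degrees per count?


resolution = 360 / (PPR * 1) = 360 / 1000 = 0.3600

0.3600 degrees


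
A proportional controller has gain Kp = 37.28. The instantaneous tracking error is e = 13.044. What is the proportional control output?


u_P = Kp * e = 37.28 * 13.044 = 486.2803

486.2803


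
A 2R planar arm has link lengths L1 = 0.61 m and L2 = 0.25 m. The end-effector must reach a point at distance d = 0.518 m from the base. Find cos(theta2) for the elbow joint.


cos(th2) = (d^2 - L1^2 - L2^2)/(2*L1*L2) = (0.518^2 - 0.61^2 - 0.25^2)/(2*0.61*0.25) = -0.5452

-0.5452


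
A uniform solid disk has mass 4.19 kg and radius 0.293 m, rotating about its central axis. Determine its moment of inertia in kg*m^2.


I = (1/2)*m*R^2 = 0.5*4.19*0.293^2 = 0.1799

0.1799 kg*m^2


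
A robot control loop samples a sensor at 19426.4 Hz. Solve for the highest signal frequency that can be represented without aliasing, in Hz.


f_max = f_s/2 = 19426.4/2 = 9713.2000

9713.2000 Hz


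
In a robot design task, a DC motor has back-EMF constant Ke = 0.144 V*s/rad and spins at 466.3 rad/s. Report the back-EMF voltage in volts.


V_emf = Ke * omega = 0.144*466.3 = 67.1472

67.1472 V


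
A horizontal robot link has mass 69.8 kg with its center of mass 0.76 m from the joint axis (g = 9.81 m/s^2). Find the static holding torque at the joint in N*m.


tau = m*g*L = 69.8 * 9.81 * 0.76 = 520.4009

520.4009 N*m


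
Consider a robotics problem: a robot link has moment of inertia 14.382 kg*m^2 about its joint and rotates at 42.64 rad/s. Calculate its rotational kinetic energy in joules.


KE = (1/2)*I*omega^2 = 0.5*14.382*42.64^2 = 13074.4576

13074.4576 J


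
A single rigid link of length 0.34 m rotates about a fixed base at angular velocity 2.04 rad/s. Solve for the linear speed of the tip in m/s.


v = L*omega = 0.34 * 2.04 = 0.6936

0.6936 m/s


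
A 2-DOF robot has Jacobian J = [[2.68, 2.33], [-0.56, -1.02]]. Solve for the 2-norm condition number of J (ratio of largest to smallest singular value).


JJ^T eigenvalues: trace(JJ^T) = 13.9653, det(JJ^T) = det(J)^2 = 2.04146944
s_max^2 = (13.9653 + sqrt(186.86372633))/2 = 13.81755538
s_min^2 = (13.9653 - sqrt(186.86372633))/2 = 0.14774462
kappa = s_max/s_min = sqrt(13.81755538/0.14774462) = 9.6707

9.6707


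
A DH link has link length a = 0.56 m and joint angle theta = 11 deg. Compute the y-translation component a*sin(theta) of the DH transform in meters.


a*sin(theta) = 0.56*sin(11 deg) = 0.1069

0.1069 m


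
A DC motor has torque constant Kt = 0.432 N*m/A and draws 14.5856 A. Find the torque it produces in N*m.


tau = Kt * I = 0.432*14.5856 = 6.3010

6.3010 N*m


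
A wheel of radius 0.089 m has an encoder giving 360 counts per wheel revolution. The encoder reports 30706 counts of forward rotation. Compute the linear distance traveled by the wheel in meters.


revs = 30706/360 = 85.294444
d = revs * 2*pi*r = 85.294444 * 2*pi*0.089 = 47.6970

47.6970 m


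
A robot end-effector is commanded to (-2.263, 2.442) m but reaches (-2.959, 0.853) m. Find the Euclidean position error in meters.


dx = -2.959 - (-2.263) = -0.6960, dy = 0.853 - (2.442) = -1.5890
err = sqrt(0.484416 + 2.524921) = 1.7347

1.7347 m


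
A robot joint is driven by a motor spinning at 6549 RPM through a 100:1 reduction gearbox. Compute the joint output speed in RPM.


omega_joint = omega_motor / N = 6549 / 100 = 65.4900

65.4900 RPM


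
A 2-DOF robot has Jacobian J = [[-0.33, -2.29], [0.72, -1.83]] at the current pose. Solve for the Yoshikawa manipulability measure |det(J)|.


det(J) = -0.33*-1.83 - (-2.29)*(0.72) = 2.2527
|det(J)| = 2.2527

2.2527


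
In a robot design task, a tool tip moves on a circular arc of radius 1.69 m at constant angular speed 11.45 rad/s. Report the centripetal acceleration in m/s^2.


a_c = omega^2 * r = 11.45^2 * 1.69 = 221.5632

221.5632 m/s^2


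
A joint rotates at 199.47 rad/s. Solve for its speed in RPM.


RPM = 199.47 * 60/(2*pi) = 1904.7982

1904.7982 RPM


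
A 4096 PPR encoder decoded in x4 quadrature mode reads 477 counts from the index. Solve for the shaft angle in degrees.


angle = counts * 360 / (PPR*4) = 477 * 360 / 16384 = 10.4810

10.4810 degrees


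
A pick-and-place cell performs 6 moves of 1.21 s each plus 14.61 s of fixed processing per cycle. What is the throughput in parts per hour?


T_cycle = 6*1.21 + 14.61 = 21.8700 s
rate = 3600/T = 164.6091

164.6091 parts/hour


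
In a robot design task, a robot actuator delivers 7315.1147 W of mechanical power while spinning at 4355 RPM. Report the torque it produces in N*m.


omega = 4355 * 2*pi/60 = 456.054534 rad/s
tau = P / omega = 7315.1147 / 456.054534 = 16.0400

16.0400 N*m


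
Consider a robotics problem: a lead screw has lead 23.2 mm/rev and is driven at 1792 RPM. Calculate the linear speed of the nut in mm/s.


v = lead * (RPM/60) = 23.2*1792/60 = 692.9067

692.9067 mm/s


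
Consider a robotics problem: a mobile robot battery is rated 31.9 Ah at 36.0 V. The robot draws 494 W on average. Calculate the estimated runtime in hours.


E = 31.9*36.0 = 1148.4000 Wh
t = E/P = 1148.4000/494 = 2.3247

2.3247 hours


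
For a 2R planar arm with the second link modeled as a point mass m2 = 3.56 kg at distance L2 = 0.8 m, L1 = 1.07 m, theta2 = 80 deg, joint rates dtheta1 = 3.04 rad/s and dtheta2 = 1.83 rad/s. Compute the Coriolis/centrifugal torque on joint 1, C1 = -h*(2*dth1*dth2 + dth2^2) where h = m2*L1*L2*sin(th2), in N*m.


h = m2*L1*L2*sin(th2) = 3.56*1.07*0.8*sin(80 deg) = 3.001064
C1 = -h*(2*3.04*1.83 + 1.83^2) = -3.001064*14.4753 = -43.4413

-43.4413 N*m


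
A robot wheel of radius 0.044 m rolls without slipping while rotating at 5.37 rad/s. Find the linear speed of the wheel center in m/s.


v = omega * r = 5.37 * 0.044 = 0.2363

0.2363 m/s


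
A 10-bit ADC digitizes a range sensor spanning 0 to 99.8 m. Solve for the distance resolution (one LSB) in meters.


res = range / 2^n = 99.8/2^10 = 99.8/1024 = 0.0975

0.0975 m


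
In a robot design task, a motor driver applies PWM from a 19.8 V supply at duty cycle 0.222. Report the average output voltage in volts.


V_avg = V_supply * D = 19.8*0.222 = 4.3956

4.3956 V


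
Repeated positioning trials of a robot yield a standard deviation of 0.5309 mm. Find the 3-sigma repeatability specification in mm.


repeatability = 3*sigma = 3*0.5309 = 1.5927

1.5927 mm


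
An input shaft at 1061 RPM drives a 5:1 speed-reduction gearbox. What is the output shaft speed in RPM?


omega_out = omega_in / N = 1061 / 5 = 212.2000

212.2000 RPM


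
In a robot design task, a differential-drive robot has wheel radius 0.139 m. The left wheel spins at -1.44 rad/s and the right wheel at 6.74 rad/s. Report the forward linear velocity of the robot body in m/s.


v = r*(wR + wL)/2 = 0.139*(6.74 + -1.44)/2 = 0.3684

0.3684 m/s


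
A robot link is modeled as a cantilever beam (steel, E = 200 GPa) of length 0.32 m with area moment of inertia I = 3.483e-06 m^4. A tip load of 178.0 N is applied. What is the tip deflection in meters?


delta = F*L^3/(3*E*I) = 178.0*0.32^3/(3*2.000e+11*3.483e-06)
      = 5.832704/2089800 = 2.7910e-06

2.7910e-06 m


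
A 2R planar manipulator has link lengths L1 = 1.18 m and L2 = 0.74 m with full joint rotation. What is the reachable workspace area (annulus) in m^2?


r_max = L1 + L2 = 1.9200, r_min = |L1 - L2| = 0.4400
A = pi*(r_max^2 - r_min^2) = pi*(3.6864 - 0.1936) = 10.9730

10.9730 m^2


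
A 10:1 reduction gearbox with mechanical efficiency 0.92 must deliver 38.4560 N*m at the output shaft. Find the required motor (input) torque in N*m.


tau_in = tau_out / (N * eta) = 38.4560 / (10 * 0.92) = 4.1800

4.1800 N*m


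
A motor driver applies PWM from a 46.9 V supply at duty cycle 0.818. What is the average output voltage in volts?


V_avg = V_supply * D = 46.9*0.818 = 38.3642

38.3642 V


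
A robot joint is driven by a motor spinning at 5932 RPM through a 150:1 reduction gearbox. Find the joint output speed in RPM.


omega_joint = omega_motor / N = 5932 / 150 = 39.5467

39.5467 RPM


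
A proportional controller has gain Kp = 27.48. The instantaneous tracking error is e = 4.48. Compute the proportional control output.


u_P = Kp * e = 27.48 * 4.48 = 123.1104

123.1104


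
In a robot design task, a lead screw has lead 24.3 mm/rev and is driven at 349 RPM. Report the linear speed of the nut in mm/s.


v = lead * (RPM/60) = 24.3*349/60 = 141.3450

141.3450 mm/s


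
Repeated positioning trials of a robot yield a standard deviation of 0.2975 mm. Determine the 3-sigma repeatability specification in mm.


repeatability = 3*sigma = 3*0.2975 = 0.8925

0.8925 mm


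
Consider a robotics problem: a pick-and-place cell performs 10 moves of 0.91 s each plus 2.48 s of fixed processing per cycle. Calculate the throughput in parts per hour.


T_cycle = 10*0.91 + 2.48 = 11.5800 s
rate = 3600/T = 310.8808

310.8808 parts/hour


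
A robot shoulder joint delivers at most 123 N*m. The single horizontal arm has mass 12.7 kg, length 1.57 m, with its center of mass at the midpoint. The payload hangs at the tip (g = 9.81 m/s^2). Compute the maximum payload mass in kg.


tau_arm = m_arm*g*(L/2) = 12.7*9.81*1.57/2 = 97.8008 N*m
tau_payload = tau_max - tau_arm = 123 - 97.8008 = 25.1992
m_payload = tau_payload / (g*L) = 25.1992 / (9.81*1.57) = 1.6361

1.6361 kg


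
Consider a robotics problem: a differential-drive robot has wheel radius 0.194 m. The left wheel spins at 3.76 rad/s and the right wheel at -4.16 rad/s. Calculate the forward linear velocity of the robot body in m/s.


v = r*(wR + wL)/2 = 0.194*(-4.16 + 3.76)/2 = -0.0388

-0.0388 m/s


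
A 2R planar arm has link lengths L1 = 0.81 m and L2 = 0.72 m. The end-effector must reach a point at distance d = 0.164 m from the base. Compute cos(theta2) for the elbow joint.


cos(th2) = (d^2 - L1^2 - L2^2)/(2*L1*L2) = (0.164^2 - 0.81^2 - 0.72^2)/(2*0.81*0.72) = -0.9839

-0.9839


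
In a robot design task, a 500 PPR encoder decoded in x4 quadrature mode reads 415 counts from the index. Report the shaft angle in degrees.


angle = counts * 360 / (PPR*4) = 415 * 360 / 2000 = 74.7000

74.7000 degrees


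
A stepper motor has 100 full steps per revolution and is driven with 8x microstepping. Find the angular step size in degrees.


step = 360/(100*8) = 360/800 = 0.4500

0.4500 degrees


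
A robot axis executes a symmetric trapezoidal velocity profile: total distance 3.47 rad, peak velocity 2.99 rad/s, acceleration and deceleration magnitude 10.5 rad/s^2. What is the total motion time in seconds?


t_acc = v/a = 2.99/10.5 = 0.284762 s
d_acc = v^2/(2a) = 0.425719 rad (each ramp)
d_cruise = 3.47 - 2*0.425719 = 2.618562 rad
t_cruise = 2.618562/2.99 = 0.875773 s
t_total = 2*0.284762 + 0.875773 = 1.4453

1.4453 s


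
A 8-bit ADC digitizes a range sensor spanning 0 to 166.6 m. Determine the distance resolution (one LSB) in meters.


res = range / 2^n = 166.6/2^8 = 166.6/256 = 0.6508

0.6508 m


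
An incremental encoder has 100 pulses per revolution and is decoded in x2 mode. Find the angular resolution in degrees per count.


resolution = 360 / (PPR * 2) = 360 / 200 = 1.8000

1.8000 degrees


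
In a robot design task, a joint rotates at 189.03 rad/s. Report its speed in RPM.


RPM = 189.03 * 60/(2*pi) = 1805.1035

1805.1035 RPM


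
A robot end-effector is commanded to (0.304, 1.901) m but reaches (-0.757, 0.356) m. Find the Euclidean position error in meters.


dx = -0.757 - (0.304) = -1.0610, dy = 0.356 - (1.901) = -1.5450
err = sqrt(1.125721 + 2.387025) = 1.8742

1.8742 m


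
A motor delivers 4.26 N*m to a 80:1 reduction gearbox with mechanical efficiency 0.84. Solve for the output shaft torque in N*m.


tau_out = tau_in * N * eta = 4.26 * 80 * 0.84 = 286.2720

286.2720 N*m


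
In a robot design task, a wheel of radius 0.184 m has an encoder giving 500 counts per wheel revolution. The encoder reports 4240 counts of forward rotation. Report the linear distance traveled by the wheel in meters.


revs = 4240/500 = 8.480000
d = revs * 2*pi*r = 8.480000 * 2*pi*0.184 = 9.8038

9.8038 m


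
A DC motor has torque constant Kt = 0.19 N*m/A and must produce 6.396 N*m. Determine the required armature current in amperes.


I = tau / Kt = 6.396/0.19 = 33.6632

33.6632 A


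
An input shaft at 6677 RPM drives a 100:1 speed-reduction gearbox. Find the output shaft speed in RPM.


omega_out = omega_in / N = 6677 / 100 = 66.7700

66.7700 RPM


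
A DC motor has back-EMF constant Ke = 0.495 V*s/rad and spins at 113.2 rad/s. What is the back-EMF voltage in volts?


V_emf = Ke * omega = 0.495*113.2 = 56.0340

56.0340 V


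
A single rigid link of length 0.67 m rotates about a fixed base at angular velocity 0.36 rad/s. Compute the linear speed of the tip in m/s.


v = L*omega = 0.67 * 0.36 = 0.2412

0.2412 m/s


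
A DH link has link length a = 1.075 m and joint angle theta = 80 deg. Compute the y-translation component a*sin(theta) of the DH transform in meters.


a*sin(theta) = 1.075*sin(80 deg) = 1.0587

1.0587 m


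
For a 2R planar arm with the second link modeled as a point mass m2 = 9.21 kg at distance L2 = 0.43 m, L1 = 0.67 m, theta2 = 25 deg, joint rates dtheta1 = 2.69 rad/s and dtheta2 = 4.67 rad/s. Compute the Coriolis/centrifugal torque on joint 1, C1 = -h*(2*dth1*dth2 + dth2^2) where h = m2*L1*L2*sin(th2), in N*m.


h = m2*L1*L2*sin(th2) = 9.21*0.67*0.43*sin(25 deg) = 1.121376
C1 = -h*(2*2.69*4.67 + 4.67^2) = -1.121376*46.9335 = -52.6301

-52.6301 N*m


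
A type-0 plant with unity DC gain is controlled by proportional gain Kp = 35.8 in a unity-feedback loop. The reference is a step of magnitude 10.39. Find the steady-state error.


e_ss = R/(1 + Kp) = 10.39/(1 + 35.8) = 10.39/36.8000 = 0.2823

0.2823


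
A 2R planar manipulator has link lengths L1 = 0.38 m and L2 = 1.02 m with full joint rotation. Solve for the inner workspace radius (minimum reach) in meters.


r_min = |L1 - L2| = |0.38 - 1.02| = 0.6400

0.6400 m


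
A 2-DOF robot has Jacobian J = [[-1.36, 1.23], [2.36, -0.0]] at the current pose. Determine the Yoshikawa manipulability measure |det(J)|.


det(J) = -1.36*-0.0 - (1.23)*(2.36) = -2.9028
|det(J)| = 2.9028

2.9028


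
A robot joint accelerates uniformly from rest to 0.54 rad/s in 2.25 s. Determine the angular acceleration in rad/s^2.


alpha = delta_omega / t = 0.54 / 2.25 = 0.2400

0.2400 rad/s^2


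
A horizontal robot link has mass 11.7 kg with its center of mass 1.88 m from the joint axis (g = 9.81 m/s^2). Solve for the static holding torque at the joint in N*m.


tau = m*g*L = 11.7 * 9.81 * 1.88 = 215.7808

215.7808 N*m


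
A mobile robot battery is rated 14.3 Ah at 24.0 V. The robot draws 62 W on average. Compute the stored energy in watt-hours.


E = capacity * V = 14.3*24.0 = 343.2000

343.2000 Wh


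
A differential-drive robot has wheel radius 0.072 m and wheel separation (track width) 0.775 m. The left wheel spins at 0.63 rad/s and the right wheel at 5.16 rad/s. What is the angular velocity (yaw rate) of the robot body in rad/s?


omega = r*(wR - wL)/L = 0.072*(5.16 - (0.63))/0.775 = 0.4209

0.4209 rad/s


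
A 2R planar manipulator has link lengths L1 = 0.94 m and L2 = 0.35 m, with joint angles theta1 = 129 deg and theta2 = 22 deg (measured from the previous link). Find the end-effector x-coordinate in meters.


x = L1*cos(th1) + L2*cos(th1+th2) = 0.94*cos(129 deg) + 0.35*cos(151 deg) = -0.8977

-0.8977 m


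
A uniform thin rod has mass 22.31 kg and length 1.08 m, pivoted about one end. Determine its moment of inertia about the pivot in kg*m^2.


I = (1/3)*m*L^2 = (1/3)*22.31*1.08^2 = 8.6741

8.6741 kg*m^2


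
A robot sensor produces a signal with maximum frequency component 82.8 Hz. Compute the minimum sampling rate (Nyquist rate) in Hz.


f_s,min = 2*f_max = 2*82.8 = 165.6000

165.6000 Hz


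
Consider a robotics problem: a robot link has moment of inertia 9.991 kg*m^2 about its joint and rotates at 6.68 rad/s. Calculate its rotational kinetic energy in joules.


KE = (1/2)*I*omega^2 = 0.5*9.991*6.68^2 = 222.9112

222.9112 J


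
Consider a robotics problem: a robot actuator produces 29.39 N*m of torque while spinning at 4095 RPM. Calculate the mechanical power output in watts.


omega = 4095 * 2*pi/60 = 428.827397 rad/s
P = tau * omega = 29.39 * 428.827397 = 12603.2372

12603.2372 W


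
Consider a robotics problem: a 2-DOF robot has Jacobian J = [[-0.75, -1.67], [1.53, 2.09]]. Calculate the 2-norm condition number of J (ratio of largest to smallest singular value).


JJ^T eigenvalues: trace(JJ^T) = 10.0604, det(JJ^T) = det(J)^2 = 0.97535376
s_max^2 = (10.0604 + sqrt(97.31023312))/2 = 9.96249746
s_min^2 = (10.0604 - sqrt(97.31023312))/2 = 0.09790254
kappa = s_max/s_min = sqrt(9.96249746/0.09790254) = 10.0876

10.0876


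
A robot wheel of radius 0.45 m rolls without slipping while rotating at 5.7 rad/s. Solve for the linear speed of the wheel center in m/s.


v = omega * r = 5.7 * 0.45 = 2.5650

2.5650 m/s


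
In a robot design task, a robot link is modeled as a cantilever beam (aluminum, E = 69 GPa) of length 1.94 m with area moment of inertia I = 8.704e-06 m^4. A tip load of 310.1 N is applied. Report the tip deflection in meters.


delta = F*L^3/(3*E*I) = 310.1*1.94^3/(3*6.900e+10*8.704e-06)
      = 2264.1591784/1801728 = 0.0013

0.0013 m


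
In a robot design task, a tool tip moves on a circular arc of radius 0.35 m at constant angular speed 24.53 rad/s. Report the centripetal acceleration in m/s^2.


a_c = omega^2 * r = 24.53^2 * 0.35 = 210.6023

210.6023 m/s^2


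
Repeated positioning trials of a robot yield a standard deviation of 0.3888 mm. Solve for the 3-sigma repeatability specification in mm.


repeatability = 3*sigma = 3*0.3888 = 1.1664

1.1664 mm


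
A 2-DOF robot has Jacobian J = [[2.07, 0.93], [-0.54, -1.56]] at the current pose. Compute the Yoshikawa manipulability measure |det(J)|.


det(J) = 2.07*-1.56 - (0.93)*(-0.54) = -2.7270
|det(J)| = 2.7270

2.7270


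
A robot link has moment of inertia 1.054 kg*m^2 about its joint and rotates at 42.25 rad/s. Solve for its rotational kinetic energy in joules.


KE = (1/2)*I*omega^2 = 0.5*1.054*42.25^2 = 940.7279

940.7279 J


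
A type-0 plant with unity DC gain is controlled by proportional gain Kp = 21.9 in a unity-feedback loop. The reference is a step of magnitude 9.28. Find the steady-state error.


e_ss = R/(1 + Kp) = 9.28/(1 + 21.9) = 9.28/22.9000 = 0.4052

0.4052


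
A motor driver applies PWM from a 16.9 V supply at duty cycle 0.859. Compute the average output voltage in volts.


V_avg = V_supply * D = 16.9*0.859 = 14.5171

14.5171 V


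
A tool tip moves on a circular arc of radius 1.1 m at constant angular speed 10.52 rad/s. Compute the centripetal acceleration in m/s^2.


a_c = omega^2 * r = 10.52^2 * 1.1 = 121.7374

121.7374 m/s^2


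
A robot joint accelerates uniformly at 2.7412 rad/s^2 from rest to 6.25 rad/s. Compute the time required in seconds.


t = delta_omega / alpha = 6.25 / 2.7412 = 2.2800

2.2800 s


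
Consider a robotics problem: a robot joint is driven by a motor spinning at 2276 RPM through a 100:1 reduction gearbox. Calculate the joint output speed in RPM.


omega_joint = omega_motor / N = 2276 / 100 = 22.7600

22.7600 RPM


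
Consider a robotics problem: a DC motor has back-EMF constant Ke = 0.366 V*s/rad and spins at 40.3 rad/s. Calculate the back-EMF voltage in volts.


V_emf = Ke * omega = 0.366*40.3 = 14.7498

14.7498 V


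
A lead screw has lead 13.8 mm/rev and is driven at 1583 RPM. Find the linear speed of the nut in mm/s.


v = lead * (RPM/60) = 13.8*1583/60 = 364.0900

364.0900 mm/s


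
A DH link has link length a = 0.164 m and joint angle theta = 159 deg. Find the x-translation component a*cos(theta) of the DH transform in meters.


a*cos(theta) = 0.164*cos(159 deg) = -0.1531

-0.1531 m


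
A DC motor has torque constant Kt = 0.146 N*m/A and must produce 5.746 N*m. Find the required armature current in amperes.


I = tau / Kt = 5.746/0.146 = 39.3562

39.3562 A


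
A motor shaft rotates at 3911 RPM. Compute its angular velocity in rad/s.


omega = 3911 * 2*pi/60 = 409.5590

409.5590 rad/s


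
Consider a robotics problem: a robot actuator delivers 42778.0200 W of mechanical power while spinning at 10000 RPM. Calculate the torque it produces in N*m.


omega = 10000 * 2*pi/60 = 1047.197551 rad/s
tau = P / omega = 42778.0200 / 1047.197551 = 40.8500

40.8500 N*m


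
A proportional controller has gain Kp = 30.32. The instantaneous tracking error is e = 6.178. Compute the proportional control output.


u_P = Kp * e = 30.32 * 6.178 = 187.3170

187.3170


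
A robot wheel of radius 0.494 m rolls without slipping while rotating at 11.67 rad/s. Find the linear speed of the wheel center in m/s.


v = omega * r = 11.67 * 0.494 = 5.7650

5.7650 m/s


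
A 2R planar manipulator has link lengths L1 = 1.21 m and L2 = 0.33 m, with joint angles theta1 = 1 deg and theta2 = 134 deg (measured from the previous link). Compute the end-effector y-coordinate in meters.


y = L1*sin(th1) + L2*sin(th1+th2) = 1.21*sin(1 deg) + 0.33*sin(135 deg) = 0.2545

0.2545 m


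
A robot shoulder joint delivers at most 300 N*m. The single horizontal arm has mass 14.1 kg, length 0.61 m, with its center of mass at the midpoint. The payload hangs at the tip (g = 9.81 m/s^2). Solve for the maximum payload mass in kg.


tau_arm = m_arm*g*(L/2) = 14.1*9.81*0.61/2 = 42.1879 N*m
tau_payload = tau_max - tau_arm = 300 - 42.1879 = 257.8121
m_payload = tau_payload / (g*L) = 257.8121 / (9.81*0.61) = 43.0829

43.0829 kg


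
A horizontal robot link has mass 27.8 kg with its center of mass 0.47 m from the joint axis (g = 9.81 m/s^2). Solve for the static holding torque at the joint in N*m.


tau = m*g*L = 27.8 * 9.81 * 0.47 = 128.1775

128.1775 N*m


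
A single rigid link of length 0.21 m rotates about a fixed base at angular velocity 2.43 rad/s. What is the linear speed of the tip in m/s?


v = L*omega = 0.21 * 2.43 = 0.5103

0.5103 m/s


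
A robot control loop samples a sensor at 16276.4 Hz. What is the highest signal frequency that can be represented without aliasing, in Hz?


f_max = f_s/2 = 16276.4/2 = 8138.2000

8138.2000 Hz


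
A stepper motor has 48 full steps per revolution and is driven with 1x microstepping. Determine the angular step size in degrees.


step = 360/(48*1) = 360/48 = 7.5000

7.5000 degrees


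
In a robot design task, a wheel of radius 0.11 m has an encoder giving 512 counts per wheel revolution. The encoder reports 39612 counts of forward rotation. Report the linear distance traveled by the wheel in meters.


revs = 39612/512 = 77.367188
d = revs * 2*pi*r = 77.367188 * 2*pi*0.11 = 53.4724

53.4724 m


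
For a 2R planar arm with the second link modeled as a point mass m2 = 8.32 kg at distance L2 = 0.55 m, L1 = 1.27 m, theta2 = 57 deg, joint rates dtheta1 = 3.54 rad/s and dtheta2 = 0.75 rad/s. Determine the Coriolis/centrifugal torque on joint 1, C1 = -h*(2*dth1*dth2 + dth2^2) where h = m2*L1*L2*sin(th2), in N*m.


h = m2*L1*L2*sin(th2) = 8.32*1.27*0.55*sin(57 deg) = 4.873951
C1 = -h*(2*3.54*0.75 + 0.75^2) = -4.873951*5.8725 = -28.6223

-28.6223 N*m


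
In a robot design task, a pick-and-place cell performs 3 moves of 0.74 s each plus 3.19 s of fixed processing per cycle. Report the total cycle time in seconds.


T = 3*0.74 + 3.19 = 5.4100

5.4100 s


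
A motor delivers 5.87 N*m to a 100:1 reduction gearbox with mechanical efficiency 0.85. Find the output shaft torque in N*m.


tau_out = tau_in * N * eta = 5.87 * 100 * 0.85 = 498.9500

498.9500 N*m


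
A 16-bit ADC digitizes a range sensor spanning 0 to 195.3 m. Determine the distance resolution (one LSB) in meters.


res = range / 2^n = 195.3/2^16 = 195.3/65536 = 0.0030

0.0030 m


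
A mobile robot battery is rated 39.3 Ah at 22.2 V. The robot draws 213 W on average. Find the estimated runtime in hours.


E = 39.3*22.2 = 872.4600 Wh
t = E/P = 872.4600/213 = 4.0961

4.0961 hours


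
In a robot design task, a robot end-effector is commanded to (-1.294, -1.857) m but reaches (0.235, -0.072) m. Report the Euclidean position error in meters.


dx = 0.235 - (-1.294) = 1.5290, dy = -0.072 - (-1.857) = 1.7850
err = sqrt(2.337841 + 3.186225) = 2.3503

2.3503 m


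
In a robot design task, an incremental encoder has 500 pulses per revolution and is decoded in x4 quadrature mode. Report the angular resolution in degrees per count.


resolution = 360 / (PPR * 4) = 360 / 2000 = 0.1800

0.1800 degrees


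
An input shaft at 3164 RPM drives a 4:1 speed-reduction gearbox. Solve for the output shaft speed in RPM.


omega_out = omega_in / N = 3164 / 4 = 791.0000

791.0000 RPM


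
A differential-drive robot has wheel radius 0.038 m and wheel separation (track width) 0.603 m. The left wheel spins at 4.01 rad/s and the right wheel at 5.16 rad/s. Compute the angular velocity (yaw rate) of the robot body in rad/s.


omega = r*(wR - wL)/L = 0.038*(5.16 - (4.01))/0.603 = 0.0725

0.0725 rad/s


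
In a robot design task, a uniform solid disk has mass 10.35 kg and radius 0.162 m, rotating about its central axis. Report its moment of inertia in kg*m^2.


I = (1/2)*m*R^2 = 0.5*10.35*0.162^2 = 0.1358

0.1358 kg*m^2


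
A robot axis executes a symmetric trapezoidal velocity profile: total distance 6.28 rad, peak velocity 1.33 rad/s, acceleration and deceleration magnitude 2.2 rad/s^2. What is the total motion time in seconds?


t_acc = v/a = 1.33/2.2 = 0.604545 s
d_acc = v^2/(2a) = 0.402023 rad (each ramp)
d_cruise = 6.28 - 2*0.402023 = 5.475954 rad
t_cruise = 5.475954/1.33 = 4.117259 s
t_total = 2*0.604545 + 4.117259 = 5.3263

5.3263 s


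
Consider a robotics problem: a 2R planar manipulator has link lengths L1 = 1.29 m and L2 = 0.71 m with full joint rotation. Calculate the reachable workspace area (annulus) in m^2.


r_max = L1 + L2 = 2.0000, r_min = |L1 - L2| = 0.5800
A = pi*(r_max^2 - r_min^2) = pi*(4.0000 - 0.3364) = 11.5095

11.5095 m^2


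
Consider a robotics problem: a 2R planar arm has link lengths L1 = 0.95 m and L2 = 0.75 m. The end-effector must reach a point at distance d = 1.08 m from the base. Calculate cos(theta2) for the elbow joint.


cos(th2) = (d^2 - L1^2 - L2^2)/(2*L1*L2) = (1.08^2 - 0.95^2 - 0.75^2)/(2*0.95*0.75) = -0.2095

-0.2095


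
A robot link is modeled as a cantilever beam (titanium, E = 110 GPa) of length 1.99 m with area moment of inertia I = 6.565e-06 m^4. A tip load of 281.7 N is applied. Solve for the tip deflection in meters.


delta = F*L^3/(3*E*I) = 281.7*1.99^3/(3*1.100e+11*6.565e-06)
      = 2219.9647383/2166450 = 0.0010

0.0010 m


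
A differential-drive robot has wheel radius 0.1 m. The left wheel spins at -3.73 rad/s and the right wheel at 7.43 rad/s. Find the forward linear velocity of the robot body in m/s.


v = r*(wR + wL)/2 = 0.1*(7.43 + -3.73)/2 = 0.1850

0.1850 m/s


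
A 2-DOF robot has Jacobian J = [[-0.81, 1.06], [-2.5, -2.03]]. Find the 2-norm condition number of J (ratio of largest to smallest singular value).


JJ^T eigenvalues: trace(JJ^T) = 12.1506, det(JJ^T) = det(J)^2 = 18.44101249
s_max^2 = (12.1506 + sqrt(73.87303040))/2 = 10.37277107
s_min^2 = (12.1506 - sqrt(73.87303040))/2 = 1.77782893
kappa = s_max/s_min = sqrt(10.37277107/1.77782893) = 2.4155

2.4155


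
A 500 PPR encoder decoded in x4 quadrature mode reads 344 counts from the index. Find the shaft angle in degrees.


angle = counts * 360 / (PPR*4) = 344 * 360 / 2000 = 61.9200

61.9200 degrees


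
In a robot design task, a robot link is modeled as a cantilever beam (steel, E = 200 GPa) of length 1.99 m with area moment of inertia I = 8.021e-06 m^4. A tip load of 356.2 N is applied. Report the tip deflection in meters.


delta = F*L^3/(3*E*I) = 356.2*1.99^3/(3*2.000e+11*8.021e-06)
      = 2807.0693638/4812600 = 5.8328e-04

5.8328e-04 m


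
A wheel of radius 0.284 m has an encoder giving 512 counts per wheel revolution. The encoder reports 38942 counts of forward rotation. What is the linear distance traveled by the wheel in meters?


revs = 38942/512 = 76.058594
d = revs * 2*pi*r = 76.058594 * 2*pi*0.284 = 135.7208

135.7208 m


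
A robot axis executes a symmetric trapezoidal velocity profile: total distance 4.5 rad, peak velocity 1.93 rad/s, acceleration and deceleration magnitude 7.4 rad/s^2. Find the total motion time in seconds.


t_acc = v/a = 1.93/7.4 = 0.260811 s
d_acc = v^2/(2a) = 0.251682 rad (each ramp)
d_cruise = 4.5 - 2*0.251682 = 3.996636 rad
t_cruise = 3.996636/1.93 = 2.070796 s
t_total = 2*0.260811 + 2.070796 = 2.5924

2.5924 s


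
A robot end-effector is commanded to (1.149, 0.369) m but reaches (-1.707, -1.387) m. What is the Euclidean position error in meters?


dx = -1.707 - (1.149) = -2.8560, dy = -1.387 - (0.369) = -1.7560
err = sqrt(8.156736 + 3.083536) = 3.3527

3.3527 m


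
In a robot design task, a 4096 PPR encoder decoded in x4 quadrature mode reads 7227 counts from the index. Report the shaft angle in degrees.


angle = counts * 360 / (PPR*4) = 7227 * 360 / 16384 = 158.7964

158.7964 degrees


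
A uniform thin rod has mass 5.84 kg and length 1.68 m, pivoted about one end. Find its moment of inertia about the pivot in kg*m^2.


I = (1/3)*m*L^2 = (1/3)*5.84*1.68^2 = 5.4943

5.4943 kg*m^2


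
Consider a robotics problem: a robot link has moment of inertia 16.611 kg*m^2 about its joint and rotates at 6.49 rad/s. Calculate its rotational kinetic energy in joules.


KE = (1/2)*I*omega^2 = 0.5*16.611*6.49^2 = 349.8285

349.8285 J


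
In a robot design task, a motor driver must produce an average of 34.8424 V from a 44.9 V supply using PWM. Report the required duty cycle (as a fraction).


D = V_avg/V_supply = 34.8424/44.9 = 0.7760

0.7760


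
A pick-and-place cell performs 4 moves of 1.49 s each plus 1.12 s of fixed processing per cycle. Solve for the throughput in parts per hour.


T_cycle = 4*1.49 + 1.12 = 7.0800 s
rate = 3600/T = 508.4746

508.4746 parts/hour


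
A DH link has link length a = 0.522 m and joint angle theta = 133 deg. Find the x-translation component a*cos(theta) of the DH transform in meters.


a*cos(theta) = 0.522*cos(133 deg) = -0.3560

-0.3560 m


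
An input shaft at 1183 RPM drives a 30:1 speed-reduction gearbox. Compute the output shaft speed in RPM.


omega_out = omega_in / N = 1183 / 30 = 39.4333

39.4333 RPM


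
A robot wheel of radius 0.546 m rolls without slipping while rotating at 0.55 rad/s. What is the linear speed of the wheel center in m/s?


v = omega * r = 0.55 * 0.546 = 0.3003

0.3003 m/s


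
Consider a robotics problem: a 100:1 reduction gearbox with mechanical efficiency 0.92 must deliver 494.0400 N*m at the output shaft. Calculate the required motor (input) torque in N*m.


tau_in = tau_out / (N * eta) = 494.0400 / (100 * 0.92) = 5.3700

5.3700 N*m


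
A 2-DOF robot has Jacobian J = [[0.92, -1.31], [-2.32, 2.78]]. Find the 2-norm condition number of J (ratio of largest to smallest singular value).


JJ^T eigenvalues: trace(JJ^T) = 15.6733, det(JJ^T) = det(J)^2 = 0.23193856
s_max^2 = (15.6733 + sqrt(244.72457865))/2 = 15.65848768
s_min^2 = (15.6733 - sqrt(244.72457865))/2 = 0.01481232
kappa = s_max/s_min = sqrt(15.65848768/0.01481232) = 32.5135

32.5135


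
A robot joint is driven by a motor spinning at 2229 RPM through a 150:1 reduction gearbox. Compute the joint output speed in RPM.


omega_joint = omega_motor / N = 2229 / 150 = 14.8600

14.8600 RPM


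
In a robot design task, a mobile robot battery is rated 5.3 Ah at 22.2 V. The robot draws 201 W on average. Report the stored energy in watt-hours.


E = capacity * V = 5.3*22.2 = 117.6600

117.6600 Wh


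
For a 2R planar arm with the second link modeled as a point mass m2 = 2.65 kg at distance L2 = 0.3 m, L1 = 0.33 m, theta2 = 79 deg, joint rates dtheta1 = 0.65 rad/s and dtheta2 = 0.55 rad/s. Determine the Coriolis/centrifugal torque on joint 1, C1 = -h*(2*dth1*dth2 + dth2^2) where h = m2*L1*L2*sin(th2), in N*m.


h = m2*L1*L2*sin(th2) = 2.65*0.33*0.3*sin(79 deg) = 0.257530
C1 = -h*(2*0.65*0.55 + 0.55^2) = -0.257530*1.0175 = -0.2620

-0.2620 N*m


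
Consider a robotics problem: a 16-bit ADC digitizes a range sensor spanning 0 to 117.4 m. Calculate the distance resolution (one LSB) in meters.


res = range / 2^n = 117.4/2^16 = 117.4/65536 = 0.0018

0.0018 m


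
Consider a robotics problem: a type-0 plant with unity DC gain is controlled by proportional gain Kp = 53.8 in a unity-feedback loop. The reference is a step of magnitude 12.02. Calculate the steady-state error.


e_ss = R/(1 + Kp) = 12.02/(1 + 53.8) = 12.02/54.8000 = 0.2193

0.2193


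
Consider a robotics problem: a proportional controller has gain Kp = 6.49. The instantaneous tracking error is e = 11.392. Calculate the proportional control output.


u_P = Kp * e = 6.49 * 11.392 = 73.9341

73.9341


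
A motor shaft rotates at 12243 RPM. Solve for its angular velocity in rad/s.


omega = 12243 * 2*pi/60 = 1282.0840

1282.0840 rad/s


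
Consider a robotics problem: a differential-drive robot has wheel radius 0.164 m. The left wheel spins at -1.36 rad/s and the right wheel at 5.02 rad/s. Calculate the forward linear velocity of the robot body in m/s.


v = r*(wR + wL)/2 = 0.164*(5.02 + -1.36)/2 = 0.3001

0.3001 m/s


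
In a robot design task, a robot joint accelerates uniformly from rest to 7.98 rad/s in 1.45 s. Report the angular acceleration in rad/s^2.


alpha = delta_omega / t = 7.98 / 1.45 = 5.5034

5.5034 rad/s^2


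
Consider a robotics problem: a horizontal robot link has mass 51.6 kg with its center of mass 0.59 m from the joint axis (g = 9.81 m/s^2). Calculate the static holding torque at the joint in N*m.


tau = m*g*L = 51.6 * 9.81 * 0.59 = 298.6556

298.6556 N*m


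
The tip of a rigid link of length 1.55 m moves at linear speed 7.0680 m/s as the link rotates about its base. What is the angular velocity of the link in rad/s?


omega = v / L = 7.0680 / 1.55 = 4.5600

4.5600 rad/s


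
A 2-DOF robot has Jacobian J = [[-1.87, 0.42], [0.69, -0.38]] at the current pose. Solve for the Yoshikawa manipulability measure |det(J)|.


det(J) = -1.87*-0.38 - (0.42)*(0.69) = 0.4208
|det(J)| = 0.4208

0.4208


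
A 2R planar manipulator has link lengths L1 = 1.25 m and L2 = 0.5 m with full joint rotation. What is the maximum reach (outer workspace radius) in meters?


r_max = L1 + L2 = 1.25 + 0.5 = 1.7500

1.7500 m


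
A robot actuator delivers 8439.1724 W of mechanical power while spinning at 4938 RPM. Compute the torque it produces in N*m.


omega = 4938 * 2*pi/60 = 517.106151 rad/s
tau = P / omega = 8439.1724 / 517.106151 = 16.3200

16.3200 N*m


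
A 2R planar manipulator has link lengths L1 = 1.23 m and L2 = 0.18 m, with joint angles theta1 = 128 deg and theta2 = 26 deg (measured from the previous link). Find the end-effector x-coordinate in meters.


x = L1*cos(th1) + L2*cos(th1+th2) = 1.23*cos(128 deg) + 0.18*cos(154 deg) = -0.9190

-0.9190 m


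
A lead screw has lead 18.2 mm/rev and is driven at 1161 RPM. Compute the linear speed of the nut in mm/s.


v = lead * (RPM/60) = 18.2*1161/60 = 352.1700

352.1700 mm/s


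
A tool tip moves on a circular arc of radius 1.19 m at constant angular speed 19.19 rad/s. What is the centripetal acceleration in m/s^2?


a_c = omega^2 * r = 19.19^2 * 1.19 = 438.2248

438.2248 m/s^2


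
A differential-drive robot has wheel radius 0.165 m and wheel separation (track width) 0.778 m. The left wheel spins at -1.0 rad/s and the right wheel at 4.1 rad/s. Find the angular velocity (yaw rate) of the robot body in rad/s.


omega = r*(wR - wL)/L = 0.165*(4.1 - (-1.0))/0.778 = 1.0816

1.0816 rad/s


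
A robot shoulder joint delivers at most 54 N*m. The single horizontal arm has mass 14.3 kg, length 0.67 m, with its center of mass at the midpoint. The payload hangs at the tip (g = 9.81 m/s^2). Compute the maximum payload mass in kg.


tau_arm = m_arm*g*(L/2) = 14.3*9.81*0.67/2 = 46.9948 N*m
tau_payload = tau_max - tau_arm = 54 - 46.9948 = 7.0052
m_payload = tau_payload / (g*L) = 7.0052 / (9.81*0.67) = 1.0658

1.0658 kg


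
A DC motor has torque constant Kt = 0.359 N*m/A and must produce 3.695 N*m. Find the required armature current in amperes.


I = tau / Kt = 3.695/0.359 = 10.2925

10.2925 A


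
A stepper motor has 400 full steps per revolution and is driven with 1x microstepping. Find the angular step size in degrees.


step = 360/(400*1) = 360/400 = 0.9000

0.9000 degrees


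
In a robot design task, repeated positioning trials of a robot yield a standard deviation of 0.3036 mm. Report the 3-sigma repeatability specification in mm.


repeatability = 3*sigma = 3*0.3036 = 0.9108

0.9108 mm


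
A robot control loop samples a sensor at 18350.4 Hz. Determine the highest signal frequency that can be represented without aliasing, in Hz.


f_max = f_s/2 = 18350.4/2 = 9175.2000

9175.2000 Hz


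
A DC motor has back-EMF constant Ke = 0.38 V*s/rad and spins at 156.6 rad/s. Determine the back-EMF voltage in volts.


V_emf = Ke * omega = 0.38*156.6 = 59.5080

59.5080 V


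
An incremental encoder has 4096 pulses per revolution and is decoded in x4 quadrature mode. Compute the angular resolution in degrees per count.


resolution = 360 / (PPR * 4) = 360 / 16384 = 0.0220

0.0220 degrees


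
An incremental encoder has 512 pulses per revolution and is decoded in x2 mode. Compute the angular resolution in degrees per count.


resolution = 360 / (PPR * 2) = 360 / 1024 = 0.3516

0.3516 degrees
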